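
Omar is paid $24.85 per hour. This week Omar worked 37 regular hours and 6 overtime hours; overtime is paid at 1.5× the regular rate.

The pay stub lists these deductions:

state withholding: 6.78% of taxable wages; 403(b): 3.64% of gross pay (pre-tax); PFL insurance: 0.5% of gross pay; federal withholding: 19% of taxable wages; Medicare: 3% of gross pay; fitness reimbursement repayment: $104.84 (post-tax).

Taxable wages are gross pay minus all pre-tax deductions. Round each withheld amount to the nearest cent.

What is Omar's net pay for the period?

Regular pay: 37 × $24.85 = $919.45
Overtime pay: 6 × $24.85 × 1.5 = $223.65
Gross pay = $919.45 + $223.65 = $1,143.10
403(b): $1,143.10 × 0.0364 = $41.61
Taxable wages = $1,143.10 − $41.61 = $1,101.49
Federal withholding: $1,101.49 × 0.19 = $209.28
State withholding: $1,101.49 × 0.0678 = $74.68
Medicare: $1,143.10 × 0.03 = $34.29
PFL insurance: $1,143.10 × 0.005 = $5.72
Fitness reimbursement repayment: $104.84
Total deductions = $41.61 + $209.28 + $74.68 + $34.29 + $5.72 + $104.84 = $470.42
Net pay = $1,143.10 − $470.42 = $672.68

$672.68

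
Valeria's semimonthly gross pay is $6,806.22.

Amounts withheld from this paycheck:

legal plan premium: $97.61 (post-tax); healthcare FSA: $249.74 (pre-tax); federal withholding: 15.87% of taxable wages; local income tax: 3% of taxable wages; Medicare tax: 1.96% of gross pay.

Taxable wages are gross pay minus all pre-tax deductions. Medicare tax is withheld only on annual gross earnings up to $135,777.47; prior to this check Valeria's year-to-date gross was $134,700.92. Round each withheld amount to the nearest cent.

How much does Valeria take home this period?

Healthcare FSA: $249.74
Taxable wages = $6,806.22 − $249.74 = $6,556.48
Federal withholding: $6,556.48 × 0.1587 = $1,040.51
Local income tax: $6,556.48 × 0.03 = $196.69
Medicare tax: only $135,777.47 − $134,700.92 = $1,076.55 of this check is subject → $1,076.55 × 0.0196 = $21.10
Legal plan premium: $97.61
Total deductions = $249.74 + $1,040.51 + $196.69 + $21.10 + $97.61 = $1,605.65
Net pay = $6,806.22 − $1,605.65 = $5,200.57

$5,200.57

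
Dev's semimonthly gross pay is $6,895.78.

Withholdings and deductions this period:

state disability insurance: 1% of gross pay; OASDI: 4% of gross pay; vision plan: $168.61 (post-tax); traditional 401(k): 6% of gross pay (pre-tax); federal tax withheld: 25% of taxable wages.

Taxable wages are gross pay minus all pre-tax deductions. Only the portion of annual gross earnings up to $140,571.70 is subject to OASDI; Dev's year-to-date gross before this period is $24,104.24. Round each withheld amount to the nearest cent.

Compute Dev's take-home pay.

$4,348.12

Traditional 401(k): $6,895.78 × 0.06 = $413.75
Taxable wages = $6,895.78 − $413.75 = $6,482.03
Federal tax withheld: $6,482.03 × 0.25 = $1,620.51
State disability insurance: $6,895.78 × 0.01 = $68.96
OASDI: cap not yet reached, full $6,895.78 is subject → $6,895.78 × 0.04 = $275.83
Vision plan: $168.61
Total deductions = $413.75 + $1,620.51 + $68.96 + $275.83 + $168.61 = $2,547.66
Net pay = $6,895.78 − $2,547.66 = $4,348.12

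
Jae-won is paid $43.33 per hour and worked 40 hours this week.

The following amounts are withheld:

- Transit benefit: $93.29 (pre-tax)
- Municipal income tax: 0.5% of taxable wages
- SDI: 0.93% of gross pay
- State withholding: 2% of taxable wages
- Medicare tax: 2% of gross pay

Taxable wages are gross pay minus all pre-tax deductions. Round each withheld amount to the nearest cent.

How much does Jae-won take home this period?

Gross pay: 40 × $43.33 = $1,733.20
Transit benefit: $93.29
Taxable wages = $1,733.20 − $93.29 = $1,639.91
State withholding: $1,639.91 × 0.02 = $32.80
Municipal income tax: $1,639.91 × 0.005 = $8.20
SDI: $1,733.20 × 0.0093 = $16.12
Medicare tax: $1,733.20 × 0.02 = $34.66
Total deductions = $93.29 + $32.80 + $8.20 + $16.12 + $34.66 = $185.07
Net pay = $1,733.20 − $185.07 = $1,548.13

$1,548.13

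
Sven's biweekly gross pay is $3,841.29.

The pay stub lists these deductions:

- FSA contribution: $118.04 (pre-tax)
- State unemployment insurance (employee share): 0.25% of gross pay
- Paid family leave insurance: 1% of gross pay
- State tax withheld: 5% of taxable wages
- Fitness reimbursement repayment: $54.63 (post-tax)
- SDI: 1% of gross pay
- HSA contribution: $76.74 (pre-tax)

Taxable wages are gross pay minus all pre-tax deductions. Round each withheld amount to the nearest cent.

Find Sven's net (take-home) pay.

$3,323.13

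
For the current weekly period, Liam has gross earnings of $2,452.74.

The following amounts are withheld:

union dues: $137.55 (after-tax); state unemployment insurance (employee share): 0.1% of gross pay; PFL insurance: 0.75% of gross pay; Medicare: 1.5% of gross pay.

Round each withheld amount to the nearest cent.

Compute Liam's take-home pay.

$2,257.55

PFL insurance: $2,452.74 × 0.0075 = $18.40
Medicare: $2,452.74 × 0.015 = $36.79
State unemployment insurance (employee share): $2,452.74 × 0.001 = $2.45
Union dues: $137.55
Total deductions = $18.40 + $36.79 + $2.45 + $137.55 = $195.19
Net pay = $2,452.74 − $195.19 = $2,257.55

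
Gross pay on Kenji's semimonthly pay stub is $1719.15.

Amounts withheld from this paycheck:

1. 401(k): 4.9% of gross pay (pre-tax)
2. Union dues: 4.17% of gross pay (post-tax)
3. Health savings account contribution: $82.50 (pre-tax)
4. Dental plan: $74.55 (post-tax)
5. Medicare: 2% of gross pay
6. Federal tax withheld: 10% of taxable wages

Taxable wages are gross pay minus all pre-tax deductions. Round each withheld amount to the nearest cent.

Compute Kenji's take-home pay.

Health savings account contribution: $82.50
401(k): $1719.15 × 0.049 = $84.24
Pre-tax total = $82.50 + $84.24 = $166.74
Taxable wages = $1719.15 − $166.74 = $1552.41
Federal tax withheld: $1552.41 × 0.1 = $155.24
Medicare: $1719.15 × 0.02 = $34.38
Dental plan: $74.55
Union dues: $1719.15 × 0.0417 = $71.69
Total deductions = $82.50 + $84.24 + $155.24 + $34.38 + $74.55 + $71.69 = $502.60
Net pay = $1719.15 − $502.60 = $1216.55

$1216.55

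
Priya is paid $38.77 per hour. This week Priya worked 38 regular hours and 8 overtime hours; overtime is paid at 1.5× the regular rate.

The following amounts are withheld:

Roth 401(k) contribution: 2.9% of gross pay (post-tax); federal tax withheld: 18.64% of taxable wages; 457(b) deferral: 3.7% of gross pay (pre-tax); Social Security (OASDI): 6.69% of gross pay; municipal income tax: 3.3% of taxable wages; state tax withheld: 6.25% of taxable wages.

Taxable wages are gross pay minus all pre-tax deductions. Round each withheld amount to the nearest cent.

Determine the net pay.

Regular pay: 38 × $38.77 = $1,473.26
Overtime pay: 8 × $38.77 × 1.5 = $465.24
Gross pay = $1,473.26 + $465.24 = $1,938.50
457(b) deferral: $1,938.50 × 0.037 = $71.72
Taxable wages = $1,938.50 − $71.72 = $1,866.78
Municipal income tax: $1,866.78 × 0.033 = $61.60
Federal tax withheld: $1,866.78 × 0.1864 = $347.97
State tax withheld: $1,866.78 × 0.0625 = $116.67
Social Security (OASDI): $1,938.50 × 0.0669 = $129.69
Roth 401(k) contribution: $1,938.50 × 0.029 = $56.22
Total deductions = $71.72 + $61.60 + $347.97 + $116.67 + $129.69 + $56.22 = $783.87
Net pay = $1,938.50 − $783.87 = $1,154.63

$1,154.63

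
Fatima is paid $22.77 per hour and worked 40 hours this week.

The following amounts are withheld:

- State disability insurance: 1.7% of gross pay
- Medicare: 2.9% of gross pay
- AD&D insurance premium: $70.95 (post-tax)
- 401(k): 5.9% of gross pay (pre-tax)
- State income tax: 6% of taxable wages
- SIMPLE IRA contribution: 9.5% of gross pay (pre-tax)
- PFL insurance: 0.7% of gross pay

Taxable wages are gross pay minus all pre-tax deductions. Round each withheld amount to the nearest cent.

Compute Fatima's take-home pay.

$605.08

Gross pay: 40 × $22.77 = $910.80
401(k): $910.80 × 0.059 = $53.74
SIMPLE IRA contribution: $910.80 × 0.095 = $86.53
Pre-tax total = $53.74 + $86.53 = $140.27
Taxable wages = $910.80 − $140.27 = $770.53
State income tax: $770.53 × 0.06 = $46.23
State disability insurance: $910.80 × 0.017 = $15.48
PFL insurance: $910.80 × 0.007 = $6.38
Medicare: $910.80 × 0.029 = $26.41
AD&D insurance premium: $70.95
Total deductions = $53.74 + $86.53 + $46.23 + $15.48 + $6.38 + $26.41 + $70.95 = $305.72
Net pay = $910.80 − $305.72 = $605.08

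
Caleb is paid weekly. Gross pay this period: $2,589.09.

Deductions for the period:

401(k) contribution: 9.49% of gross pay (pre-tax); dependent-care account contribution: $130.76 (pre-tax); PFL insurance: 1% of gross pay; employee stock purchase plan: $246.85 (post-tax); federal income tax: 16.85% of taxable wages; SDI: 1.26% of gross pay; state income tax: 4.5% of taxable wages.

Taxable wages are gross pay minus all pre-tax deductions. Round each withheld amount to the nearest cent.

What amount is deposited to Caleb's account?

Dependent-care account contribution: $130.76
401(k) contribution: $2,589.09 × 0.0949 = $245.70
Pre-tax total = $130.76 + $245.70 = $376.46
Taxable wages = $2,589.09 − $376.46 = $2,212.63
State income tax: $2,212.63 × 0.045 = $99.57
Federal income tax: $2,212.63 × 0.1685 = $372.83
PFL insurance: $2,589.09 × 0.01 = $25.89
SDI: $2,589.09 × 0.0126 = $32.62
Employee stock purchase plan: $246.85
Total deductions = $130.76 + $245.70 + $99.57 + $372.83 + $25.89 + $32.62 + $246.85 = $1,154.22
Net pay = $2,589.09 − $1,154.22 = $1,434.87

$1,434.87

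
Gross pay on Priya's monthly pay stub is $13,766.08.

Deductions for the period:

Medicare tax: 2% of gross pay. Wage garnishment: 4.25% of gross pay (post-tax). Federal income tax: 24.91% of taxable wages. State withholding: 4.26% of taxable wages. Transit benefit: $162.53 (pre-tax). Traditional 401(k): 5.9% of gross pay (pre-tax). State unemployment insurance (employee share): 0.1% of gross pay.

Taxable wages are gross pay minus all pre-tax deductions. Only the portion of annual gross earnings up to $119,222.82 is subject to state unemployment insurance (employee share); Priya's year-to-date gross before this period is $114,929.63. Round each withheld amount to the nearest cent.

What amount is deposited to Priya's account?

$8,195.44

Traditional 401(k): $13,766.08 × 0.059 = $812.20
Transit benefit: $162.53
Pre-tax total = $812.20 + $162.53 = $974.73
Taxable wages = $13,766.08 − $974.73 = $12,791.35
Federal income tax: $12,791.35 × 0.2491 = $3,186.33
State withholding: $12,791.35 × 0.0426 = $544.91
State unemployment insurance (employee share): only $119,222.82 − $114,929.63 = $4,293.19 of this check is subject → $4,293.19 × 0.001 = $4.29
Medicare tax: $13,766.08 × 0.02 = $275.32
Wage garnishment: $13,766.08 × 0.0425 = $585.06
Total deductions = $812.20 + $162.53 + $3,186.33 + $544.91 + $4.29 + $275.32 + $585.06 = $5,570.64
Net pay = $13,766.08 − $5,570.64 = $8,195.44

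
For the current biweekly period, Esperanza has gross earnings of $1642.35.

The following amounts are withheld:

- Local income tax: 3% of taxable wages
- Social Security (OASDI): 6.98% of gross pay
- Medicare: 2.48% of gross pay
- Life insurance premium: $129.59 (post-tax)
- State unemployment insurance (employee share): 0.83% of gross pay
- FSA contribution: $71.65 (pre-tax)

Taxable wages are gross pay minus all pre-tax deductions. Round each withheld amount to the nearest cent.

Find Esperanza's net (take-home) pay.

$1224.99

FSA contribution: $71.65
Taxable wages = $1642.35 − $71.65 = $1570.70
Local income tax: $1570.70 × 0.03 = $47.12
Social Security (OASDI): $1642.35 × 0.0698 = $114.64
Medicare: $1642.35 × 0.0248 = $40.73
State unemployment insurance (employee share): $1642.35 × 0.0083 = $13.63
Life insurance premium: $129.59
Total deductions = $71.65 + $47.12 + $114.64 + $40.73 + $13.63 + $129.59 = $417.36
Net pay = $1642.35 − $417.36 = $1224.99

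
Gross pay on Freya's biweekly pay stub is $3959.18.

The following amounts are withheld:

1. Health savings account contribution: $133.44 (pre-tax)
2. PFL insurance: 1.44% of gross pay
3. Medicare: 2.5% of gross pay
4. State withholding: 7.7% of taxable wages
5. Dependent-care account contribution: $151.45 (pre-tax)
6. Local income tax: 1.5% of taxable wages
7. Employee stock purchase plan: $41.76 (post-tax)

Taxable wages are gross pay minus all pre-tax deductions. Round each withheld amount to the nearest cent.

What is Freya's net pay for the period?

$3138.51

Dependent-care account contribution: $151.45
Health savings account contribution: $133.44
Pre-tax total = $151.45 + $133.44 = $284.89
Taxable wages = $3959.18 − $284.89 = $3674.29
State withholding: $3674.29 × 0.077 = $282.92
Local income tax: $3674.29 × 0.015 = $55.11
PFL insurance: $3959.18 × 0.0144 = $57.01
Medicare: $3959.18 × 0.025 = $98.98
Employee stock purchase plan: $41.76
Total deductions = $151.45 + $133.44 + $282.92 + $55.11 + $57.01 + $98.98 + $41.76 = $820.67
Net pay = $3959.18 − $820.67 = $3138.51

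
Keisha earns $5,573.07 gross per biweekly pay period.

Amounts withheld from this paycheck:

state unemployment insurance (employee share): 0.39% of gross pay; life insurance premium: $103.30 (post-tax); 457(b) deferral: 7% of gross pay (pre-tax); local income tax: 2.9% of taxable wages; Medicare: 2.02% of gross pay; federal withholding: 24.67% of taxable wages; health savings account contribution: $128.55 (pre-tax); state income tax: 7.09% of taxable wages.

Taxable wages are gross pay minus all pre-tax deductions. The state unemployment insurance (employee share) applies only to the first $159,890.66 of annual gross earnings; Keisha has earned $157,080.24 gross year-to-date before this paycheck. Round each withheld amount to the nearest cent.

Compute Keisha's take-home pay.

$3,075.71

Health savings account contribution: $128.55
457(b) deferral: $5,573.07 × 0.07 = $390.11
Pre-tax total = $128.55 + $390.11 = $518.66
Taxable wages = $5,573.07 − $518.66 = $5,054.41
Federal withholding: $5,054.41 × 0.2467 = $1,246.92
State income tax: $5,054.41 × 0.0709 = $358.36
Local income tax: $5,054.41 × 0.029 = $146.58
State unemployment insurance (employee share): only $159,890.66 − $157,080.24 = $2,810.42 of this check is subject → $2,810.42 × 0.0039 = $10.96
Medicare: $5,573.07 × 0.0202 = $112.58
Life insurance premium: $103.30
Total deductions = $128.55 + $390.11 + $1,246.92 + $358.36 + $146.58 + $10.96 + $112.58 + $103.30 = $2,497.36
Net pay = $5,573.07 − $2,497.36 = $3,075.71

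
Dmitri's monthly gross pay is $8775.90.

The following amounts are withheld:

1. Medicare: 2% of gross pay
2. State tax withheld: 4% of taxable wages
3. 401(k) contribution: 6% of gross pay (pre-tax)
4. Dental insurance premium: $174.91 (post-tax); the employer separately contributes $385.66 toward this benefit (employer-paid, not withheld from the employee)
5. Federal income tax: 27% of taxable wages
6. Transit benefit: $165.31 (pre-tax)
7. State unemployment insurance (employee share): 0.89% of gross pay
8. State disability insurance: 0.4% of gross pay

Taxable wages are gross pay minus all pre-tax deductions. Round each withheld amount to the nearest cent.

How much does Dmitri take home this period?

$5114.35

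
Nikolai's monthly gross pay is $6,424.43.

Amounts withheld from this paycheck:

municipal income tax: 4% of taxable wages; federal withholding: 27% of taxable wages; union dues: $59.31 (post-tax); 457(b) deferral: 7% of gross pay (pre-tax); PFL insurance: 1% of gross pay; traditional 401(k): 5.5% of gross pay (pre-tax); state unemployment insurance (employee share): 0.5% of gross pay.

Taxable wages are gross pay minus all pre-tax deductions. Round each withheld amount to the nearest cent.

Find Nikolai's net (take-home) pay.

457(b) deferral: $6,424.43 × 0.07 = $449.71
Traditional 401(k): $6,424.43 × 0.055 = $353.34
Pre-tax total = $449.71 + $353.34 = $803.05
Taxable wages = $6,424.43 − $803.05 = $5,621.38
Federal withholding: $5,621.38 × 0.27 = $1,517.77
Municipal income tax: $5,621.38 × 0.04 = $224.86
State unemployment insurance (employee share): $6,424.43 × 0.005 = $32.12
PFL insurance: $6,424.43 × 0.01 = $64.24
Union dues: $59.31
Total deductions = $449.71 + $353.34 + $1,517.77 + $224.86 + $32.12 + $64.24 + $59.31 = $2,701.35
Net pay = $6,424.43 − $2,701.35 = $3,723.08

$3,723.08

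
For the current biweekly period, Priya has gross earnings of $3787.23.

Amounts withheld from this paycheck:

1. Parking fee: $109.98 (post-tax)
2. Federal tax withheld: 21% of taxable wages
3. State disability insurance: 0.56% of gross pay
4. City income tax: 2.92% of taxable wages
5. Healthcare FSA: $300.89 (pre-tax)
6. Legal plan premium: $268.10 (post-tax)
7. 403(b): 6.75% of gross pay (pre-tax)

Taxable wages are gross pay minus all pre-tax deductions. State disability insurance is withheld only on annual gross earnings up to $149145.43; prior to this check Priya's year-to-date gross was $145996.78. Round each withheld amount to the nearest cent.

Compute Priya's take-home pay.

Healthcare FSA: $300.89
403(b): $3787.23 × 0.0675 = $255.64
Pre-tax total = $300.89 + $255.64 = $556.53
Taxable wages = $3787.23 − $556.53 = $3230.70
City income tax: $3230.70 × 0.0292 = $94.34
Federal tax withheld: $3230.70 × 0.21 = $678.45
State disability insurance: only $149145.43 − $145996.78 = $3148.65 of this check is subject → $3148.65 × 0.0056 = $17.63
Parking fee: $109.98
Legal plan premium: $268.10
Total deductions = $300.89 + $255.64 + $94.34 + $678.45 + $17.63 + $109.98 + $268.10 = $1725.03
Net pay = $3787.23 − $1725.03 = $2062.20

$2062.20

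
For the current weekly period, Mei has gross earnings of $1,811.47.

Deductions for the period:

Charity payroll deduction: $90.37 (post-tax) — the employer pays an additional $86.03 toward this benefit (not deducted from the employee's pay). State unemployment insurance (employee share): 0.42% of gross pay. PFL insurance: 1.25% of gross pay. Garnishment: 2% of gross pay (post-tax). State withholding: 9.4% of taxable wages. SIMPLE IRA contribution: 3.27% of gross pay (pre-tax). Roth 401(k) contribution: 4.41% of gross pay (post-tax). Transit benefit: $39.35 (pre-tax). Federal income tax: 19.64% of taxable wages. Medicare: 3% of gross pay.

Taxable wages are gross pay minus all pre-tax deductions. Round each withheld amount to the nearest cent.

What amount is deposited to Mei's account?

Transit benefit: $39.35
SIMPLE IRA contribution: $1,811.47 × 0.0327 = $59.24
Pre-tax total = $39.35 + $59.24 = $98.59
Taxable wages = $1,811.47 − $98.59 = $1,712.88
State withholding: $1,712.88 × 0.094 = $161.01
Federal income tax: $1,712.88 × 0.1964 = $336.41
Medicare: $1,811.47 × 0.03 = $54.34
State unemployment insurance (employee share): $1,811.47 × 0.0042 = $7.61
PFL insurance: $1,811.47 × 0.0125 = $22.64
Roth 401(k) contribution: $1,811.47 × 0.0441 = $79.89
Garnishment: $1,811.47 × 0.02 = $36.23
Charity payroll deduction: $90.37
(Employer's $86.03 toward charity payroll deduction is not withheld from the employee.)
Total deductions = $39.35 + $59.24 + $161.01 + $336.41 + $54.34 + $7.61 + $22.64 + $79.89 + $36.23 + $90.37 = $887.09
Net pay = $1,811.47 − $887.09 = $924.38

$924.38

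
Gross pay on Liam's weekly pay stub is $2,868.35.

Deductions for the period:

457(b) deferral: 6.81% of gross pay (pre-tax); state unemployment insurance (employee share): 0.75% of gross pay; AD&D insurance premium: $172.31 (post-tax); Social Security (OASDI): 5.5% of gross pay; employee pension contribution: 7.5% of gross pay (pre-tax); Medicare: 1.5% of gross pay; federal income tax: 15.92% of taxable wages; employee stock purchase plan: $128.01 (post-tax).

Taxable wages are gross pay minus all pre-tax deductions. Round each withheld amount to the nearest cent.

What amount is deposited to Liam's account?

Employee pension contribution: $2,868.35 × 0.075 = $215.13
457(b) deferral: $2,868.35 × 0.0681 = $195.33
Pre-tax total = $215.13 + $195.33 = $410.46
Taxable wages = $2,868.35 − $410.46 = $2,457.89
Federal income tax: $2,457.89 × 0.1592 = $391.30
Medicare: $2,868.35 × 0.015 = $43.03
Social Security (OASDI): $2,868.35 × 0.055 = $157.76
State unemployment insurance (employee share): $2,868.35 × 0.0075 = $21.51
Employee stock purchase plan: $128.01
AD&D insurance premium: $172.31
Total deductions = $215.13 + $195.33 + $391.30 + $43.03 + $157.76 + $21.51 + $128.01 + $172.31 = $1,324.38
Net pay = $2,868.35 − $1,324.38 = $1,543.97

$1,543.97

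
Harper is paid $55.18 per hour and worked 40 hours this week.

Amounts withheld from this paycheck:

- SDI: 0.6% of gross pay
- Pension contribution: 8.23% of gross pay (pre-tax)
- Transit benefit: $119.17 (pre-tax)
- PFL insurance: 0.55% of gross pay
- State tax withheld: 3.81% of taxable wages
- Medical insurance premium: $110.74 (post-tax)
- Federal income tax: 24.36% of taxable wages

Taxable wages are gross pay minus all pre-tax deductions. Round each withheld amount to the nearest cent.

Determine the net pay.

Gross pay: 40 × $55.18 = $2,207.20
Pension contribution: $2,207.20 × 0.0823 = $181.65
Transit benefit: $119.17
Pre-tax total = $181.65 + $119.17 = $300.82
Taxable wages = $2,207.20 − $300.82 = $1,906.38
Federal income tax: $1,906.38 × 0.2436 = $464.39
State tax withheld: $1,906.38 × 0.0381 = $72.63
SDI: $2,207.20 × 0.006 = $13.24
PFL insurance: $2,207.20 × 0.0055 = $12.14
Medical insurance premium: $110.74
Total deductions = $181.65 + $119.17 + $464.39 + $72.63 + $13.24 + $12.14 + $110.74 = $973.96
Net pay = $2,207.20 − $973.96 = $1,233.24

$1,233.24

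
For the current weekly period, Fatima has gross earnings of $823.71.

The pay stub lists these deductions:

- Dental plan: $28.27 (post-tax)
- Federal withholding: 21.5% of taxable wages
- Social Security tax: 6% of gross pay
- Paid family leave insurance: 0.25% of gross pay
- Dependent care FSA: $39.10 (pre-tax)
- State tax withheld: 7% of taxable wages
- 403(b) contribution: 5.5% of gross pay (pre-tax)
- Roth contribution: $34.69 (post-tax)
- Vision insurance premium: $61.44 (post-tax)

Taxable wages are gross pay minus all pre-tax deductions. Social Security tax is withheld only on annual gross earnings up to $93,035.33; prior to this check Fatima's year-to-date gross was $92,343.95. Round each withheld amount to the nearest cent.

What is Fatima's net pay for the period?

403(b) contribution: $823.71 × 0.055 = $45.30
Dependent care FSA: $39.10
Pre-tax total = $45.30 + $39.10 = $84.40
Taxable wages = $823.71 − $84.40 = $739.31
State tax withheld: $739.31 × 0.07 = $51.75
Federal withholding: $739.31 × 0.215 = $158.95
Social Security tax: only $93,035.33 − $92,343.95 = $691.38 of this check is subject → $691.38 × 0.06 = $41.48
Paid family leave insurance: $823.71 × 0.0025 = $2.06
Roth contribution: $34.69
Vision insurance premium: $61.44
Dental plan: $28.27
Total deductions = $45.30 + $39.10 + $51.75 + $158.95 + $41.48 + $2.06 + $34.69 + $61.44 + $28.27 = $463.04
Net pay = $823.71 − $463.04 = $360.67

$360.67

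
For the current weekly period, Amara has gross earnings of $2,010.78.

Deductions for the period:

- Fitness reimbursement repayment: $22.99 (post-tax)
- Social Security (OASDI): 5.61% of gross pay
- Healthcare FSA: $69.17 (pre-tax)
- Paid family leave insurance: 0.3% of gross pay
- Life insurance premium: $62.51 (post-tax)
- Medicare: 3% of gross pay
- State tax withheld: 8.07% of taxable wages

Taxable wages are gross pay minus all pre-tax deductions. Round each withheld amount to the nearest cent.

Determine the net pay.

$1,520.27

Healthcare FSA: $69.17
Taxable wages = $2,010.78 − $69.17 = $1,941.61
State tax withheld: $1,941.61 × 0.0807 = $156.69
Medicare: $2,010.78 × 0.03 = $60.32
Paid family leave insurance: $2,010.78 × 0.003 = $6.03
Social Security (OASDI): $2,010.78 × 0.0561 = $112.80
Life insurance premium: $62.51
Fitness reimbursement repayment: $22.99
Total deductions = $69.17 + $156.69 + $60.32 + $6.03 + $112.80 + $62.51 + $22.99 = $490.51
Net pay = $2,010.78 − $490.51 = $1,520.27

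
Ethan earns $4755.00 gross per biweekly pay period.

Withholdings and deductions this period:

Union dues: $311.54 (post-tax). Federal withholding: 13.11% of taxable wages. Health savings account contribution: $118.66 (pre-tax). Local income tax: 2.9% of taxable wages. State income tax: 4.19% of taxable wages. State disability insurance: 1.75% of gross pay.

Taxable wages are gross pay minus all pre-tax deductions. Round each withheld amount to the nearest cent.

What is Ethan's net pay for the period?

Health savings account contribution: $118.66
Taxable wages = $4755.00 − $118.66 = $4636.34
Local income tax: $4636.34 × 0.029 = $134.45
State income tax: $4636.34 × 0.0419 = $194.26
Federal withholding: $4636.34 × 0.1311 = $607.82
State disability insurance: $4755.00 × 0.0175 = $83.21
Union dues: $311.54
Total deductions = $118.66 + $134.45 + $194.26 + $607.82 + $83.21 + $311.54 = $1449.94
Net pay = $4755.00 − $1449.94 = $3305.06

$3305.06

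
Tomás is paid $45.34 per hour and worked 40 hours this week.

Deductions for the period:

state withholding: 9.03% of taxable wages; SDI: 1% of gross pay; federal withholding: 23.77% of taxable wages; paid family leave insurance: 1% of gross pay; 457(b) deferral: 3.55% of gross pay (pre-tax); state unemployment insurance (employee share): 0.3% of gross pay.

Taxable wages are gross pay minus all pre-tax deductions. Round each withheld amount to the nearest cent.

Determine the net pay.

Gross pay: 40 × $45.34 = $1,813.60
457(b) deferral: $1,813.60 × 0.0355 = $64.38
Taxable wages = $1,813.60 − $64.38 = $1,749.22
State withholding: $1,749.22 × 0.0903 = $157.95
Federal withholding: $1,749.22 × 0.2377 = $415.79
Paid family leave insurance: $1,813.60 × 0.01 = $18.14
State unemployment insurance (employee share): $1,813.60 × 0.003 = $5.44
SDI: $1,813.60 × 0.01 = $18.14
Total deductions = $64.38 + $157.95 + $415.79 + $18.14 + $5.44 + $18.14 = $679.84
Net pay = $1,813.60 − $679.84 = $1,133.76

$1,133.76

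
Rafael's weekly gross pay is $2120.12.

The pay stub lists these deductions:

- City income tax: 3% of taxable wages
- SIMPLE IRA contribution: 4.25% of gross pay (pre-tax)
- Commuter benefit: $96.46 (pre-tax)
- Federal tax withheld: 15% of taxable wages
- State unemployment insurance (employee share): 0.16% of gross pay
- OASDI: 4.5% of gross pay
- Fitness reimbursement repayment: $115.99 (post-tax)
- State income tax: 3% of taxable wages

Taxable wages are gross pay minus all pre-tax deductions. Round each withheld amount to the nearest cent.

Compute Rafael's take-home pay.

$1312.71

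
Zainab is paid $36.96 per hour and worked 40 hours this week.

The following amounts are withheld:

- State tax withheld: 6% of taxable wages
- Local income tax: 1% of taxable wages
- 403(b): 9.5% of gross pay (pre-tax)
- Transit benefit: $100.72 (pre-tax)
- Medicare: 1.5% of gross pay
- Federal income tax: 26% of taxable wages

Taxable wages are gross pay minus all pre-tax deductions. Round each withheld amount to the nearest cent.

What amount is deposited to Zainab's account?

$806.77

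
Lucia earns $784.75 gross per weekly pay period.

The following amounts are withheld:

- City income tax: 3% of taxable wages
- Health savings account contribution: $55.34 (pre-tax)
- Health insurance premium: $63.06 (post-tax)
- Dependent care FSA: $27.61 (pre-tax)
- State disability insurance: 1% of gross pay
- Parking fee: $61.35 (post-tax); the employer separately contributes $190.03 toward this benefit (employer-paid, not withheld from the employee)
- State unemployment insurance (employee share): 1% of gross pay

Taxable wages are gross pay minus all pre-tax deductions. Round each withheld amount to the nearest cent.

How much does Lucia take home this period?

Dependent care FSA: $27.61
Health savings account contribution: $55.34
Pre-tax total = $27.61 + $55.34 = $82.95
Taxable wages = $784.75 − $82.95 = $701.80
City income tax: $701.80 × 0.03 = $21.05
State unemployment insurance (employee share): $784.75 × 0.01 = $7.85
State disability insurance: $784.75 × 0.01 = $7.85
Health insurance premium: $63.06
Parking fee: $61.35
(Employer's $190.03 toward parking fee is not withheld from the employee.)
Total deductions = $27.61 + $55.34 + $21.05 + $7.85 + $7.85 + $63.06 + $61.35 = $244.11
Net pay = $784.75 − $244.11 = $540.64

$540.64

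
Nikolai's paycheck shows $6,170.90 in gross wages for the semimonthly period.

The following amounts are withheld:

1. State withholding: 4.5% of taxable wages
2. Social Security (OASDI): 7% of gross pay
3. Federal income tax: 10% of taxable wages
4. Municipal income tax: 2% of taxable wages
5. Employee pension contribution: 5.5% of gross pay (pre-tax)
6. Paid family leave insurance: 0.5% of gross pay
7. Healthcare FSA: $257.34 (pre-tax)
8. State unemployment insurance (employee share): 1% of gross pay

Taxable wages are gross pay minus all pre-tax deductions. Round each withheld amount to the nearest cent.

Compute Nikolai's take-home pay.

Healthcare FSA: $257.34
Employee pension contribution: $6,170.90 × 0.055 = $339.40
Pre-tax total = $257.34 + $339.40 = $596.74
Taxable wages = $6,170.90 − $596.74 = $5,574.16
Municipal income tax: $5,574.16 × 0.02 = $111.48
Federal income tax: $5,574.16 × 0.1 = $557.42
State withholding: $5,574.16 × 0.045 = $250.84
Paid family leave insurance: $6,170.90 × 0.005 = $30.85
State unemployment insurance (employee share): $6,170.90 × 0.01 = $61.71
Social Security (OASDI): $6,170.90 × 0.07 = $431.96
Total deductions = $257.34 + $339.40 + $111.48 + $557.42 + $250.84 + $30.85 + $61.71 + $431.96 = $2,041.00
Net pay = $6,170.90 − $2,041.00 = $4,129.90

$4,129.90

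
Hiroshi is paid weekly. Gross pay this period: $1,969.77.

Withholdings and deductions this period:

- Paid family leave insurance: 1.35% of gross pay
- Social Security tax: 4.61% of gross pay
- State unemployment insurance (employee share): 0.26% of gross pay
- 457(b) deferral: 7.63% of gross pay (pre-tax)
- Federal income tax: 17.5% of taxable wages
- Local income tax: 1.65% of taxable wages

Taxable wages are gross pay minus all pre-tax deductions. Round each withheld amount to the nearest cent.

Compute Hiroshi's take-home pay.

457(b) deferral: $1,969.77 × 0.0763 = $150.29
Taxable wages = $1,969.77 − $150.29 = $1,819.48
Local income tax: $1,819.48 × 0.0165 = $30.02
Federal income tax: $1,819.48 × 0.175 = $318.41
Social Security tax: $1,969.77 × 0.0461 = $90.81
Paid family leave insurance: $1,969.77 × 0.0135 = $26.59
State unemployment insurance (employee share): $1,969.77 × 0.0026 = $5.12
Total deductions = $150.29 + $30.02 + $318.41 + $90.81 + $26.59 + $5.12 = $621.24
Net pay = $1,969.77 − $621.24 = $1,348.53

$1,348.53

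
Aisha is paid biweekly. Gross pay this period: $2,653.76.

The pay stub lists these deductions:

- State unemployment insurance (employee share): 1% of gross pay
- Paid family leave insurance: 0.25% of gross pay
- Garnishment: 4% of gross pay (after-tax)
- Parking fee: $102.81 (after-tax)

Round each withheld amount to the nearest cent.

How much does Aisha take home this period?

$2,411.63

Paid family leave insurance: $2,653.76 × 0.0025 = $6.63
State unemployment insurance (employee share): $2,653.76 × 0.01 = $26.54
Parking fee: $102.81
Garnishment: $2,653.76 × 0.04 = $106.15
Total deductions = $6.63 + $26.54 + $102.81 + $106.15 = $242.13
Net pay = $2,653.76 − $242.13 = $2,411.63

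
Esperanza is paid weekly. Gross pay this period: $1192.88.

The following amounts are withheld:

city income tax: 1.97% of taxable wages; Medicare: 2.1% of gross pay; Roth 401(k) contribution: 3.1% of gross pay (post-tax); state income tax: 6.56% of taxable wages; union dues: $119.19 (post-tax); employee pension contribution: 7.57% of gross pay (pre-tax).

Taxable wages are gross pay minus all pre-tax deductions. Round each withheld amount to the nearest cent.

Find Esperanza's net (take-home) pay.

$827.31

Employee pension contribution: $1192.88 × 0.0757 = $90.30
Taxable wages = $1192.88 − $90.30 = $1102.58
City income tax: $1102.58 × 0.0197 = $21.72
State income tax: $1102.58 × 0.0656 = $72.33
Medicare: $1192.88 × 0.021 = $25.05
Roth 401(k) contribution: $1192.88 × 0.031 = $36.98
Union dues: $119.19
Total deductions = $90.30 + $21.72 + $72.33 + $25.05 + $36.98 + $119.19 = $365.57
Net pay = $1192.88 − $365.57 = $827.31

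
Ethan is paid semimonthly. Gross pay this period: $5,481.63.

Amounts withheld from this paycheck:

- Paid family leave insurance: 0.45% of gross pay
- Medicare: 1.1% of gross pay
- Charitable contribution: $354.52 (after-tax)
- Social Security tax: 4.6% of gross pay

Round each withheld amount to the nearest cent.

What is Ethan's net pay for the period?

Paid family leave insurance: $5,481.63 × 0.0045 = $24.67
Social Security tax: $5,481.63 × 0.046 = $252.15
Medicare: $5,481.63 × 0.011 = $60.30
Charitable contribution: $354.52
Total deductions = $24.67 + $252.15 + $60.30 + $354.52 = $691.64
Net pay = $5,481.63 − $691.64 = $4,789.99

$4,789.99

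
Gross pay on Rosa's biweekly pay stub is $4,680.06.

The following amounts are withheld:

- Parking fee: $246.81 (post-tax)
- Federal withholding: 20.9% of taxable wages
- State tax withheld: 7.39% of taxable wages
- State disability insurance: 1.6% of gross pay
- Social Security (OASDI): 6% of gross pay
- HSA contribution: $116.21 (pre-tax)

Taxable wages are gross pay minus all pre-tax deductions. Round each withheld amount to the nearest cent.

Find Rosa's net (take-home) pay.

$2,670.25

HSA contribution: $116.21
Taxable wages = $4,680.06 − $116.21 = $4,563.85
State tax withheld: $4,563.85 × 0.0739 = $337.27
Federal withholding: $4,563.85 × 0.209 = $953.84
State disability insurance: $4,680.06 × 0.016 = $74.88
Social Security (OASDI): $4,680.06 × 0.06 = $280.80
Parking fee: $246.81
Total deductions = $116.21 + $337.27 + $953.84 + $74.88 + $280.80 + $246.81 = $2,009.81
Net pay = $4,680.06 − $2,009.81 = $2,670.25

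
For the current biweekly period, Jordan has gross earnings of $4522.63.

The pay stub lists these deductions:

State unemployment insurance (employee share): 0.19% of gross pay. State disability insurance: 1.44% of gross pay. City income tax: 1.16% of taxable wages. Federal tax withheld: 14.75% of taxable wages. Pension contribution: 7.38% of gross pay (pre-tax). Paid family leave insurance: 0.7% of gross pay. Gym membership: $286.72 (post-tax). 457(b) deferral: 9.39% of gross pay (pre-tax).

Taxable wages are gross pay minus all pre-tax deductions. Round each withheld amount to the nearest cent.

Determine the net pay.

457(b) deferral: $4522.63 × 0.0939 = $424.67
Pension contribution: $4522.63 × 0.0738 = $333.77
Pre-tax total = $424.67 + $333.77 = $758.44
Taxable wages = $4522.63 − $758.44 = $3764.19
Federal tax withheld: $3764.19 × 0.1475 = $555.22
City income tax: $3764.19 × 0.0116 = $43.66
Paid family leave insurance: $4522.63 × 0.007 = $31.66
State disability insurance: $4522.63 × 0.0144 = $65.13
State unemployment insurance (employee share): $4522.63 × 0.0019 = $8.59
Gym membership: $286.72
Total deductions = $424.67 + $333.77 + $555.22 + $43.66 + $31.66 + $65.13 + $8.59 + $286.72 = $1749.42
Net pay = $4522.63 − $1749.42 = $2773.21

$2773.21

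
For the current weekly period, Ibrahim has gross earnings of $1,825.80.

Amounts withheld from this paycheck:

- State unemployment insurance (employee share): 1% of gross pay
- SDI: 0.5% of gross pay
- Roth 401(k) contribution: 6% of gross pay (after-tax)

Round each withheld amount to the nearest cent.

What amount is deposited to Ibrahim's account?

$1,688.86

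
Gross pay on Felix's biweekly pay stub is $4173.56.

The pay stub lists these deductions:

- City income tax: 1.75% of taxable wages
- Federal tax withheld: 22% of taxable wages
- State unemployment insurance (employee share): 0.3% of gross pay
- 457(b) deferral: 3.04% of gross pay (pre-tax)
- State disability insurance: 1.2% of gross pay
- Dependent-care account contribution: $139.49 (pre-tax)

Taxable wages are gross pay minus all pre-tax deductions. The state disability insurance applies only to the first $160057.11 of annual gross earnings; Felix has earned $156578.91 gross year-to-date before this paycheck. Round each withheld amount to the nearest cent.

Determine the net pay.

457(b) deferral: $4173.56 × 0.0304 = $126.88
Dependent-care account contribution: $139.49
Pre-tax total = $126.88 + $139.49 = $266.37
Taxable wages = $4173.56 − $266.37 = $3907.19
City income tax: $3907.19 × 0.0175 = $68.38
Federal tax withheld: $3907.19 × 0.22 = $859.58
State unemployment insurance (employee share): $4173.56 × 0.003 = $12.52
State disability insurance: only $160057.11 − $156578.91 = $3478.20 of this check is subject → $3478.20 × 0.012 = $41.74
Total deductions = $126.88 + $139.49 + $68.38 + $859.58 + $12.52 + $41.74 = $1248.59
Net pay = $4173.56 − $1248.59 = $2924.97

$2924.97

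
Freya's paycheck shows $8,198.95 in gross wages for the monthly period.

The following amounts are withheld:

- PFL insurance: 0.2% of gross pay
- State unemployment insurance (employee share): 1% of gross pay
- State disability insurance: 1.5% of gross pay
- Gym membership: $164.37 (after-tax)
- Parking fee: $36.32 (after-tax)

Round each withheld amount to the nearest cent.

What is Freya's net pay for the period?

State unemployment insurance (employee share): $8,198.95 × 0.01 = $81.99
PFL insurance: $8,198.95 × 0.002 = $16.40
State disability insurance: $8,198.95 × 0.015 = $122.98
Parking fee: $36.32
Gym membership: $164.37
Total deductions = $81.99 + $16.40 + $122.98 + $36.32 + $164.37 = $422.06
Net pay = $8,198.95 − $422.06 = $7,776.89

$7,776.89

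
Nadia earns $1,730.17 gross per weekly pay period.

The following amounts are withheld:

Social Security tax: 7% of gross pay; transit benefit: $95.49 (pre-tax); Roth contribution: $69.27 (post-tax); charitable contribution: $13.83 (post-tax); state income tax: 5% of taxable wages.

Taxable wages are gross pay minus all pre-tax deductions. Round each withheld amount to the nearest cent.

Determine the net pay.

$1,348.74

Transit benefit: $95.49
Taxable wages = $1,730.17 − $95.49 = $1,634.68
State income tax: $1,634.68 × 0.05 = $81.73
Social Security tax: $1,730.17 × 0.07 = $121.11
Charitable contribution: $13.83
Roth contribution: $69.27
Total deductions = $95.49 + $81.73 + $121.11 + $13.83 + $69.27 = $381.43
Net pay = $1,730.17 − $381.43 = $1,348.74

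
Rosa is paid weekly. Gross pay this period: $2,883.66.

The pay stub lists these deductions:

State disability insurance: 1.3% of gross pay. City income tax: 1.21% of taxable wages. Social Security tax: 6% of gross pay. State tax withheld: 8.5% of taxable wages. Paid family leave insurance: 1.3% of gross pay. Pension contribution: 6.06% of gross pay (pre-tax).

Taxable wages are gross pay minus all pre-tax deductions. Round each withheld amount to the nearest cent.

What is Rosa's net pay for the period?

$2,197.87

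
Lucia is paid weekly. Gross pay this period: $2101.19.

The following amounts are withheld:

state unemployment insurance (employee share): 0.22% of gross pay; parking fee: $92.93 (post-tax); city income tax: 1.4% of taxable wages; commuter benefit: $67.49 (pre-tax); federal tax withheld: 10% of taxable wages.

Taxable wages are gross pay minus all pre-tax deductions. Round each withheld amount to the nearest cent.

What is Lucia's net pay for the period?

Commuter benefit: $67.49
Taxable wages = $2101.19 − $67.49 = $2033.70
City income tax: $2033.70 × 0.014 = $28.47
Federal tax withheld: $2033.70 × 0.1 = $203.37
State unemployment insurance (employee share): $2101.19 × 0.0022 = $4.62
Parking fee: $92.93
Total deductions = $67.49 + $28.47 + $203.37 + $4.62 + $92.93 = $396.88
Net pay = $2101.19 − $396.88 = $1704.31

$1704.31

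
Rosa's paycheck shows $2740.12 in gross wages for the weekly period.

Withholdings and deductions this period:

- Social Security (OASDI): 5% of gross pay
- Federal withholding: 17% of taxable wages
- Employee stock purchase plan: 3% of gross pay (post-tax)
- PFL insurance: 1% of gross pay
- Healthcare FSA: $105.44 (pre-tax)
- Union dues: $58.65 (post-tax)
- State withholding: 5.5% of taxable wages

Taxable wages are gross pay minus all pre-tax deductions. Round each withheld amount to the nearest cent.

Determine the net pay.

$1736.61

Healthcare FSA: $105.44
Taxable wages = $2740.12 − $105.44 = $2634.68
Federal withholding: $2634.68 × 0.17 = $447.90
State withholding: $2634.68 × 0.055 = $144.91
Social Security (OASDI): $2740.12 × 0.05 = $137.01
PFL insurance: $2740.12 × 0.01 = $27.40
Union dues: $58.65
Employee stock purchase plan: $2740.12 × 0.03 = $82.20
Total deductions = $105.44 + $447.90 + $144.91 + $137.01 + $27.40 + $58.65 + $82.20 = $1003.51
Net pay = $2740.12 − $1003.51 = $1736.61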